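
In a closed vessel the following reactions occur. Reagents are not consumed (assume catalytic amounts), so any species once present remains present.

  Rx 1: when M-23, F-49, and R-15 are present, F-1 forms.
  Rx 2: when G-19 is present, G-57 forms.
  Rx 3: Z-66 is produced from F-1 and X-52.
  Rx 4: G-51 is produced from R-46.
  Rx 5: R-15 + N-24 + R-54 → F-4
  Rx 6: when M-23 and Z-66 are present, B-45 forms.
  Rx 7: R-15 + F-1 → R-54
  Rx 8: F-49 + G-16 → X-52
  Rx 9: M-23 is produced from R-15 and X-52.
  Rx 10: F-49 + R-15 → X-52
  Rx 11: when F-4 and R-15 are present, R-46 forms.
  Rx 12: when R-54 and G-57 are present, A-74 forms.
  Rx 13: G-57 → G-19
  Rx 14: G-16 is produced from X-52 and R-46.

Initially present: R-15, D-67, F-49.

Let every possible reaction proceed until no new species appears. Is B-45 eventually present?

F-49 and R-15 present → X-52 forms (Rx 10).
R-15 and X-52 present → M-23 forms (Rx 9).
M-23, F-49, and R-15 present → F-1 forms (Rx 1).
F-1 and X-52 present → Z-66 forms (Rx 3).
M-23 and Z-66 present → B-45 forms (Rx 6).

Yes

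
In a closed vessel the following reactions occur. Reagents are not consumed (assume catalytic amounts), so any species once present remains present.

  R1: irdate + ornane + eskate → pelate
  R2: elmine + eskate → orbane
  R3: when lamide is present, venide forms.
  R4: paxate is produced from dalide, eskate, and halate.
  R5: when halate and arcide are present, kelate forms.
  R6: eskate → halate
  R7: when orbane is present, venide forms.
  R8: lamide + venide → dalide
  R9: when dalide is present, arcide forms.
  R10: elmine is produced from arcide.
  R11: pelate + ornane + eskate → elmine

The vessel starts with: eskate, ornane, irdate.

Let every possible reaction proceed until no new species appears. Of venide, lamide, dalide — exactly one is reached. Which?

venide

irdate, ornane, and eskate present → pelate forms (R1).
pelate, ornane, and eskate present → elmine forms (R11).
elmine and eskate present → orbane forms (R2).
orbane present → venide forms (R7).
No rule produces lamide, and it is not given. dalide would need lamide and venide (R8), but lamide never forms.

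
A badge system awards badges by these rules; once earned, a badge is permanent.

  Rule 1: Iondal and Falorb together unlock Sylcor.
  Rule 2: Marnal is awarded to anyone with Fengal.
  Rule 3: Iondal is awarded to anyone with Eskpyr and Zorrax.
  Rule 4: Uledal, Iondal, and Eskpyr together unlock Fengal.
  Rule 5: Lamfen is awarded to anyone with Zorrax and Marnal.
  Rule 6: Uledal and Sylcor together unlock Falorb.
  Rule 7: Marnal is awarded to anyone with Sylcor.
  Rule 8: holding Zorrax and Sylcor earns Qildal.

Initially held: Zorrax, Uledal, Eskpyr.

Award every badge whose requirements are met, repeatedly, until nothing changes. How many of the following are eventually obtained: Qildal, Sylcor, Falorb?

0

Qildal would need Zorrax and Sylcor (Rule 8), but Sylcor is never earned.
Sylcor would need Iondal and Falorb (Rule 1), but Falorb is never earned.
Falorb would need Uledal and Sylcor (Rule 6), but Sylcor is never earned.
None of the 3 are reached.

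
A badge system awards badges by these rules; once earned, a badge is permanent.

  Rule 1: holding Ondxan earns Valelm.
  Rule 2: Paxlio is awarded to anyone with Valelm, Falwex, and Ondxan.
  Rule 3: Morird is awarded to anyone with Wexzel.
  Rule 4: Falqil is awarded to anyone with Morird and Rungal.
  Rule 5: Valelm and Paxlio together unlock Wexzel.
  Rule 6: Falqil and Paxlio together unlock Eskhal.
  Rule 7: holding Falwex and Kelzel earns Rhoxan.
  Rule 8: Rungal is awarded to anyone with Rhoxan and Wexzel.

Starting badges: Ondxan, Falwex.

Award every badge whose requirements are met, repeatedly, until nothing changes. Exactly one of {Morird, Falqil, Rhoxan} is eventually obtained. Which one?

Morird

With Ondxan, Valelm is earned (Rule 1).
With Valelm, Falwex, and Ondxan, Paxlio is earned (Rule 2).
With Valelm and Paxlio, Wexzel is earned (Rule 5).
With Wexzel, Morird is earned (Rule 3).
Rhoxan would need Falwex and Kelzel (Rule 7), but Kelzel is never earned. Falqil would need Morird and Rungal (Rule 4), but Rungal is never earned.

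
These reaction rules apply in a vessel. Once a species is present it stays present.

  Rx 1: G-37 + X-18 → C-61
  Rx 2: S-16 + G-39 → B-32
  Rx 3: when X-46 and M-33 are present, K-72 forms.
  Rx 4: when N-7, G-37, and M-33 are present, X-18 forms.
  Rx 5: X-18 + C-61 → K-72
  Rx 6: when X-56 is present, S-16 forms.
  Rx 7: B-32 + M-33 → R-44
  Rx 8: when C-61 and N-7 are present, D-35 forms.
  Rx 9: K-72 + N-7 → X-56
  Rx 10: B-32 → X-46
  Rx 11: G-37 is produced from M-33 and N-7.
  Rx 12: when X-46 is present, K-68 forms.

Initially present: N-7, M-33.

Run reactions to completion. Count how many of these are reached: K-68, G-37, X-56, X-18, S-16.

4

M-33 and N-7 present → G-37 forms (Rx 11).
N-7, G-37, and M-33 present → X-18 forms (Rx 4).
G-37 and X-18 present → C-61 forms (Rx 1).
X-18 and C-61 present → K-72 forms (Rx 5).
K-72 and N-7 present → X-56 forms (Rx 9).
X-56 present → S-16 forms (Rx 6).
K-68 would need X-46 (Rx 12), but X-46 never forms.
G-37: reached.
X-56: reached.
X-18: reached.
S-16: reached.
Reached: G-37, X-56, X-18, and S-16 — 4 of the 5.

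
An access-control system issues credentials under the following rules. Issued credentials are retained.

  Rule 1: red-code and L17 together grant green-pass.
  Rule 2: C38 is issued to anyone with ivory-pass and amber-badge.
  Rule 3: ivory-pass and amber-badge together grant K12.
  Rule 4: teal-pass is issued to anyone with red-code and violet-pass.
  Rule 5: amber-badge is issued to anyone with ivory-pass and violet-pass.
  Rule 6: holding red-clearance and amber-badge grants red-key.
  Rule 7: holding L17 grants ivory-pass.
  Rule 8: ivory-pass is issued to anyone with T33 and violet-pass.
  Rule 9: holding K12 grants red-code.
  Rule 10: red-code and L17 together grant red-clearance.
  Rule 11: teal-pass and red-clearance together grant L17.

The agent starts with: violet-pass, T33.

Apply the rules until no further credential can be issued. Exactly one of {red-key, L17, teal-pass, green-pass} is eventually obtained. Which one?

teal-pass

Holding T33 and violet-pass grants ivory-pass (Rule 8).
Holding ivory-pass and violet-pass grants amber-badge (Rule 5).
Holding ivory-pass and amber-badge grants K12 (Rule 3).
Holding K12 grants red-code (Rule 9).
Holding red-code and violet-pass grants teal-pass (Rule 4).
green-pass would need red-code and L17 (Rule 1), but L17 is never granted. red-key would need red-clearance and amber-badge (Rule 6), but red-clearance is never granted. L17 would need teal-pass and red-clearance (Rule 11), but red-clearance is never granted.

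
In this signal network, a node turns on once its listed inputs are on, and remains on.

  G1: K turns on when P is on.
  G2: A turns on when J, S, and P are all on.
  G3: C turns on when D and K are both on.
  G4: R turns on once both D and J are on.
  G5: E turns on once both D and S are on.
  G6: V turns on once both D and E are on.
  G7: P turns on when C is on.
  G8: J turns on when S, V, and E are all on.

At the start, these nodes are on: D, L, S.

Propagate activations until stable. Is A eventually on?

No

A would need J, S, and P (G2), but P never turns on.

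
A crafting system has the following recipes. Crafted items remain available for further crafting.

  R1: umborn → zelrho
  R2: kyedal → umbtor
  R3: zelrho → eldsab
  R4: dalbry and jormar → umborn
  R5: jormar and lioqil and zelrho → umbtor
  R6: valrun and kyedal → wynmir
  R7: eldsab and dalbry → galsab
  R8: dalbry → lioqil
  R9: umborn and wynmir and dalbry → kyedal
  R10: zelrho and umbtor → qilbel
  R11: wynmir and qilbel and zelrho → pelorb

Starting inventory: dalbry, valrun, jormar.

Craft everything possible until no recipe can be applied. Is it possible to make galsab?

Yes

dalbry and jormar → umborn (R4).
Using R1, umborn makes zelrho.
Using R3, zelrho makes eldsab.
eldsab and dalbry → galsab (R7).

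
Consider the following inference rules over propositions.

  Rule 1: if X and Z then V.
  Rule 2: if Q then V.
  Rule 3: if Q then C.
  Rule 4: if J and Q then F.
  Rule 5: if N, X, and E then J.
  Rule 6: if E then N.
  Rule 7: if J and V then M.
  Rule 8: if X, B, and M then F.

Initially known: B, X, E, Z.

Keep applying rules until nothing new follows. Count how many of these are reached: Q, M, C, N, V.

E holds, so N follows (Rule 6).
From X and Z, Rule 1 gives V.
From N, X, and E, Rule 5 gives J.
From J and V, Rule 7 gives M.
No rule produces Q, and it is not given.
M: reached.
C would need Q (Rule 3), but Q is never established.
N: reached.
V: reached.
Reached: M, N, and V — 3 of the 5.

3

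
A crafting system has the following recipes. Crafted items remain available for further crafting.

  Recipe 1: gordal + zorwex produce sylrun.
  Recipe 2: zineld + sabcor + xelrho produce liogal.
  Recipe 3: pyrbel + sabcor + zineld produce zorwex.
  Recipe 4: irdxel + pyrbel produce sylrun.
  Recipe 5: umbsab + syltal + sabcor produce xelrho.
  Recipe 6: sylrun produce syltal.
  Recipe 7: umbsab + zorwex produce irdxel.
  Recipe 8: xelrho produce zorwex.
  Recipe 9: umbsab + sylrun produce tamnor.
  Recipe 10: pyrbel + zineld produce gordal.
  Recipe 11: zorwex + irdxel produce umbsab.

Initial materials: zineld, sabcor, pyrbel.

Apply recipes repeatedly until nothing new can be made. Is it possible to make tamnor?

No

tamnor would need umbsab and sylrun (Recipe 9), but umbsab is never obtained.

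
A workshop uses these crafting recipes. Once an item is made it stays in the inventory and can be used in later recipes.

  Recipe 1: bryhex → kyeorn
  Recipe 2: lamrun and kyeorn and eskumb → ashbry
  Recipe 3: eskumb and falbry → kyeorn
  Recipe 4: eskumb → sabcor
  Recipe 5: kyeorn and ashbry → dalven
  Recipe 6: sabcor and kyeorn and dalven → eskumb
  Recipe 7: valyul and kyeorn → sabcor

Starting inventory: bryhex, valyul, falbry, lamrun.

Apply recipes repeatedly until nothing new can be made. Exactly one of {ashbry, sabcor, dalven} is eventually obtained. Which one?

sabcor

Using Recipe 1, bryhex makes kyeorn.
Using Recipe 7, valyul and kyeorn make sabcor.
ashbry would need lamrun, kyeorn, and eskumb (Recipe 2), but eskumb is never obtained. dalven would need kyeorn and ashbry (Recipe 5), but ashbry is never obtained.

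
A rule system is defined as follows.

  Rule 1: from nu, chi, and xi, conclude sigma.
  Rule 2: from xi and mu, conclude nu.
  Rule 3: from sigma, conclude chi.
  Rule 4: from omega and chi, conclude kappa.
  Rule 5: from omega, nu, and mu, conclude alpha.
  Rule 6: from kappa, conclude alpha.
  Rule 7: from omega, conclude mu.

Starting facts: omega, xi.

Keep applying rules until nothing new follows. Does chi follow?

chi would need sigma (Rule 3), but sigma is never established.

No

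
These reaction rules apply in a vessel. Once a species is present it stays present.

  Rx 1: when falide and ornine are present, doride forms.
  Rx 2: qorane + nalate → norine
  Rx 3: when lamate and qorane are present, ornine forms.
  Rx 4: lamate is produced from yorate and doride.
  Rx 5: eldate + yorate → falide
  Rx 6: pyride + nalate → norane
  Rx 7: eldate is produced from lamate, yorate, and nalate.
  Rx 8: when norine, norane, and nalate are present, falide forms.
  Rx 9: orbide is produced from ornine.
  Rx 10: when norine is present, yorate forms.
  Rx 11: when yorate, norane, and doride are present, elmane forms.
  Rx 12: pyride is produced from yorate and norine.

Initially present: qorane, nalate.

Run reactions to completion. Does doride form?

doride would need falide and ornine (Rx 1), but ornine never forms.

No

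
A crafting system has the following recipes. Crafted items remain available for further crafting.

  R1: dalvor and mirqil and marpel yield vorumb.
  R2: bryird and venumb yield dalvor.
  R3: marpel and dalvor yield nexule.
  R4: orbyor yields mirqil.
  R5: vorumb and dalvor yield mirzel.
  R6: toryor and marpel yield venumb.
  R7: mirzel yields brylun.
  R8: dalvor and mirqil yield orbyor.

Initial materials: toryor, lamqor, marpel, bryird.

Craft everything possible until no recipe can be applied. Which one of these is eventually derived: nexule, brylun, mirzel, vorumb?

Using R6, toryor and marpel make venumb.
Using R2, bryird and venumb make dalvor.
Using R3, marpel and dalvor make nexule.
brylun would need mirzel (R7), but mirzel is never obtained. mirzel would need vorumb and dalvor (R5), but vorumb is never obtained. vorumb would need dalvor, mirqil, and marpel (R1), but mirqil is never obtained.

nexule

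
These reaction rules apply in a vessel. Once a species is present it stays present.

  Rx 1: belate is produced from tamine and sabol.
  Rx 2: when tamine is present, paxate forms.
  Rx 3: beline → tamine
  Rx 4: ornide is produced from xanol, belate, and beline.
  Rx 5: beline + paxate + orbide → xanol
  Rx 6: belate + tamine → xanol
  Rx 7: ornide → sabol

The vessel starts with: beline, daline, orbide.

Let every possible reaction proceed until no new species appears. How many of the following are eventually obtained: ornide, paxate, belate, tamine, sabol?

2

beline present → tamine forms (Rx 3).
tamine present → paxate forms (Rx 2).
ornide would need xanol, belate, and beline (Rx 4), but belate never forms.
paxate: reached.
belate would need tamine and sabol (Rx 1), but sabol never forms.
tamine: reached.
sabol would need ornide (Rx 7), but ornide never forms.
Reached: paxate and tamine — 2 of the 5.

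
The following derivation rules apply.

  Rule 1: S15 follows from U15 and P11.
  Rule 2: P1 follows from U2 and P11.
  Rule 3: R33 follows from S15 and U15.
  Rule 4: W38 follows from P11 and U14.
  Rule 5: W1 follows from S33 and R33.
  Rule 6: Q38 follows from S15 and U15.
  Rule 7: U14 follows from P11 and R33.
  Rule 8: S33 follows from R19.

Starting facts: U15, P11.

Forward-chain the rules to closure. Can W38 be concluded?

U15 and P11 hold, so S15 follows (Rule 1).
From S15 and U15, Rule 3 gives R33.
P11 and R33 hold, so U14 follows (Rule 7).
From P11 and U14, Rule 4 gives W38.

Yes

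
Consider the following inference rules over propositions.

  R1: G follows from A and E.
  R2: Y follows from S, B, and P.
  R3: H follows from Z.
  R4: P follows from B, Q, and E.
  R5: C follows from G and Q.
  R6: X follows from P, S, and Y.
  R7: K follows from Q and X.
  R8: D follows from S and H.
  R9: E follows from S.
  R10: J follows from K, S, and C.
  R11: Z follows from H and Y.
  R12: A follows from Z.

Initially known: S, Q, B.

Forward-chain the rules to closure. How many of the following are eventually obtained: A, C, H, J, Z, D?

0

A would need Z (R12), but Z is never established.
C would need G and Q (R5), but G is never established.
H would need Z (R3), but Z is never established.
J would need K, S, and C (R10), but C is never established.
Z would need H and Y (R11), but H is never established.
D would need S and H (R8), but H is never established.
None of the 6 are reached.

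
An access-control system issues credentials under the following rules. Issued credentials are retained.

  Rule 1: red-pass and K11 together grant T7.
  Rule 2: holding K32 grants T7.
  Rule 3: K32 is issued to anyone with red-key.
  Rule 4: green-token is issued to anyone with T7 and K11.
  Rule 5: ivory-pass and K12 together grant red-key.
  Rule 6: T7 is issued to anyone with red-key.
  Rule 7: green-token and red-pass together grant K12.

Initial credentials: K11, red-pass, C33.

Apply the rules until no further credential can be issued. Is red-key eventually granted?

red-key would need ivory-pass and K12 (Rule 5), but ivory-pass is never granted.

No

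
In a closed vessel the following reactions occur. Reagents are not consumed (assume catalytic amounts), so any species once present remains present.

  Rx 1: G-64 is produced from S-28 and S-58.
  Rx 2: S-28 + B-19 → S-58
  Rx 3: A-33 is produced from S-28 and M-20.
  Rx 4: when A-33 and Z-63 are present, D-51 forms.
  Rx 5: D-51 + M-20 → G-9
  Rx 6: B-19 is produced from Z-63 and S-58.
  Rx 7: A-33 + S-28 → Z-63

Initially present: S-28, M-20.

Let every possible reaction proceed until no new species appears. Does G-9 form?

S-28 and M-20 present → A-33 forms (Rx 3).
A-33 and S-28 present → Z-63 forms (Rx 7).
A-33 and Z-63 present → D-51 forms (Rx 4).
D-51 and M-20 present → G-9 forms (Rx 5).

Yes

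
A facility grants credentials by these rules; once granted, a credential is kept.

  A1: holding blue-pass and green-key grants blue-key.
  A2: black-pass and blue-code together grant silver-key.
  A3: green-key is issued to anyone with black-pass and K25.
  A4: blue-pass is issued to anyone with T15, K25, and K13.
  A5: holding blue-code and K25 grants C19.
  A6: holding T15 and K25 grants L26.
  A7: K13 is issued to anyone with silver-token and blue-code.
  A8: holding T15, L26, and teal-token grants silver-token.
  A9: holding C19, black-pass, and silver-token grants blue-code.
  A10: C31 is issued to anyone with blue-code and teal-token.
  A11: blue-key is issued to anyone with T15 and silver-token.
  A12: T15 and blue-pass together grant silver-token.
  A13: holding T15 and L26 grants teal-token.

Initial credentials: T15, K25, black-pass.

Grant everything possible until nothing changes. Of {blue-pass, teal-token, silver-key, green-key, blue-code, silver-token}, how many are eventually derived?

3

Holding black-pass and K25 grants green-key (A3).
Holding T15 and K25 grants L26 (A6).
Holding T15 and L26 grants teal-token (A13).
Holding T15, L26, and teal-token grants silver-token (A8).
blue-pass would need T15, K25, and K13 (A4), but K13 is never granted.
teal-token: reached.
silver-key would need black-pass and blue-code (A2), but blue-code is never granted.
green-key: reached.
blue-code would need C19, black-pass, and silver-token (A9), but C19 is never granted.
silver-token: reached.
Reached: teal-token, green-key, and silver-token — 3 of the 6.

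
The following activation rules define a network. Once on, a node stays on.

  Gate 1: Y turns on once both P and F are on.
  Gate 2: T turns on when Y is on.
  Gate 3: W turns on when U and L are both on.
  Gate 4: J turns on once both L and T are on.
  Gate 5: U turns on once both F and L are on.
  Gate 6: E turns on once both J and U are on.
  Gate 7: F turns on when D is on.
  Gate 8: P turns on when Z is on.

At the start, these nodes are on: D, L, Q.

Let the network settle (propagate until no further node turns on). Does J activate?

No

J would need L and T (Gate 4), but T never turns on.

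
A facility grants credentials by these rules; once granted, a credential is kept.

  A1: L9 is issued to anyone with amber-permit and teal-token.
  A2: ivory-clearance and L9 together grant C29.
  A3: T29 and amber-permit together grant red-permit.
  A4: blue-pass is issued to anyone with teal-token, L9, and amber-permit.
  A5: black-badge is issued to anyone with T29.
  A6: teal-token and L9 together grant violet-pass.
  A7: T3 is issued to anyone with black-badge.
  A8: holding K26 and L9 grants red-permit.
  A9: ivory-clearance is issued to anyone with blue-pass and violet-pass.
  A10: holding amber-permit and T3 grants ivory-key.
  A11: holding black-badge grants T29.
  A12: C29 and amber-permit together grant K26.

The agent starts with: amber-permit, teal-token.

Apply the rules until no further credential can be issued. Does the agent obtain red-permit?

Holding amber-permit and teal-token grants L9 (A1).
Holding teal-token, L9, and amber-permit grants blue-pass (A4).
Holding teal-token and L9 grants violet-pass (A6).
Holding blue-pass and violet-pass grants ivory-clearance (A9).
Holding ivory-clearance and L9 grants C29 (A2).
Holding C29 and amber-permit grants K26 (A12).
Holding K26 and L9 grants red-permit (A8).

Yes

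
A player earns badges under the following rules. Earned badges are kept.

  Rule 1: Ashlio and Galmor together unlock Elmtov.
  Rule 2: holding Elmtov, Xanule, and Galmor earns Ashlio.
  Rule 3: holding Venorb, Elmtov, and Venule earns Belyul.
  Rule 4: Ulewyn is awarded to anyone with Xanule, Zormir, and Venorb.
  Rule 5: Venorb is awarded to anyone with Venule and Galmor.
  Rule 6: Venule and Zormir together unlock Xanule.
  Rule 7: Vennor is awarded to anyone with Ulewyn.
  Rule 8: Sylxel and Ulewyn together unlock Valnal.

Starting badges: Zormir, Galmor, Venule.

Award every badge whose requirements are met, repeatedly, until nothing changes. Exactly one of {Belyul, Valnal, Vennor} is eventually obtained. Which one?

Vennor

With Venule and Galmor, Venorb is earned (Rule 5).
With Venule and Zormir, Xanule is earned (Rule 6).
With Xanule, Zormir, and Venorb, Ulewyn is earned (Rule 4).
With Ulewyn, Vennor is earned (Rule 7).
Valnal would need Sylxel and Ulewyn (Rule 8), but Sylxel is never earned. Belyul would need Venorb, Elmtov, and Venule (Rule 3), but Elmtov is never earned.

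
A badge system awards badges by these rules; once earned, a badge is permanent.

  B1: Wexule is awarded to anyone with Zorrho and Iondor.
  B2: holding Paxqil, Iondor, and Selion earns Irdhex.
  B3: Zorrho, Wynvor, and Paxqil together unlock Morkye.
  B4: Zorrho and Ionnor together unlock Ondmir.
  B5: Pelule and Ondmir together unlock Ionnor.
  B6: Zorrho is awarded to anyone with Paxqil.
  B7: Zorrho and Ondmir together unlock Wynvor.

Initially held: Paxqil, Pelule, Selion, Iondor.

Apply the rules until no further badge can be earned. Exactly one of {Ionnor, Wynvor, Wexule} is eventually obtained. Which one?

Wexule

With Paxqil, Zorrho is earned (B6).
With Zorrho and Iondor, Wexule is earned (B1).
Wynvor would need Zorrho and Ondmir (B7), but Ondmir is never earned. Ionnor would need Pelule and Ondmir (B5), but Ondmir is never earned.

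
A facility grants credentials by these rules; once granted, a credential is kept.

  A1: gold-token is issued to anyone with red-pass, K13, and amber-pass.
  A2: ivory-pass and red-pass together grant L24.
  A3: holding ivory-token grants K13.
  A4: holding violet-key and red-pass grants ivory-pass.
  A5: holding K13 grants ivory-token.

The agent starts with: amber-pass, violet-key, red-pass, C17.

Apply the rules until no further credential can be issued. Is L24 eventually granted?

Yes

Holding violet-key and red-pass grants ivory-pass (A4).
Holding ivory-pass and red-pass grants L24 (A2).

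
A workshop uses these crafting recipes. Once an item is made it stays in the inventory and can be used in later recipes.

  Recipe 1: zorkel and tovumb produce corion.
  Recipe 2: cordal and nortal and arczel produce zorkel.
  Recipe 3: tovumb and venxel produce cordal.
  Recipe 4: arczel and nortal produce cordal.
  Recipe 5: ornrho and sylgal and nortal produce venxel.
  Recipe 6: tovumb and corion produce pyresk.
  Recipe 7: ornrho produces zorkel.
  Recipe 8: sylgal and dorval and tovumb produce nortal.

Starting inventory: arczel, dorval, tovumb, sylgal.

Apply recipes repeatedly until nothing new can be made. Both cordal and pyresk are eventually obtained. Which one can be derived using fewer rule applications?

cordal: Using Recipe 8, sylgal, dorval, and tovumb make nortal. arczel and nortal → cordal (Recipe 4). [2 rule applications]
pyresk: sylgal and dorval and tovumb → nortal (Recipe 8). arczel and nortal → cordal (Recipe 4). Using Recipe 2, cordal, nortal, and arczel make zorkel. Using Recipe 1, zorkel and tovumb make corion. Using Recipe 6, tovumb and corion make pyresk. [5 rule applications]
cordal needs fewer.

cordal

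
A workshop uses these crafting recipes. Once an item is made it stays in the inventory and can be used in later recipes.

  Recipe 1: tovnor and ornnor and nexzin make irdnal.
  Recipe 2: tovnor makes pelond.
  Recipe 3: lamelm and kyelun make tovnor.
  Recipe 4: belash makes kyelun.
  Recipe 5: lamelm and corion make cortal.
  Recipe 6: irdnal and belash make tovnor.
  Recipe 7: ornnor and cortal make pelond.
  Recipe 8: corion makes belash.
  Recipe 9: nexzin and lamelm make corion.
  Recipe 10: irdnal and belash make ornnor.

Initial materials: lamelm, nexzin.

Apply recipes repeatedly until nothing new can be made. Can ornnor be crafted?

ornnor would need irdnal and belash (Recipe 10), but irdnal is never obtained.

No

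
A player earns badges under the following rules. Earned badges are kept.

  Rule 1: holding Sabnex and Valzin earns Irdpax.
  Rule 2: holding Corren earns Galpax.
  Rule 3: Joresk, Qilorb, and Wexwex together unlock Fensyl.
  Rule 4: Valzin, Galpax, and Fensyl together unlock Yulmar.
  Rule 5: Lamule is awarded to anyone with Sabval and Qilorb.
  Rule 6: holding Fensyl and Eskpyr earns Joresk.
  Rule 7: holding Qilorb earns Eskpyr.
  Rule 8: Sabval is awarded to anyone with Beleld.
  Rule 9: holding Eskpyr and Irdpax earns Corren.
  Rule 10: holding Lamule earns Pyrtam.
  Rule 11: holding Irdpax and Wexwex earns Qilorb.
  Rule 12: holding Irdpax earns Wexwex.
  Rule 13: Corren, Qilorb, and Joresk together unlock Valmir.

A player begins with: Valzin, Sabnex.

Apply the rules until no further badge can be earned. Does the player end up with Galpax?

With Sabnex and Valzin, Irdpax is earned (Rule 1).
With Irdpax, Wexwex is earned (Rule 12).
With Irdpax and Wexwex, Qilorb is earned (Rule 11).
With Qilorb, Eskpyr is earned (Rule 7).
With Eskpyr and Irdpax, Corren is earned (Rule 9).
With Corren, Galpax is earned (Rule 2).

Yes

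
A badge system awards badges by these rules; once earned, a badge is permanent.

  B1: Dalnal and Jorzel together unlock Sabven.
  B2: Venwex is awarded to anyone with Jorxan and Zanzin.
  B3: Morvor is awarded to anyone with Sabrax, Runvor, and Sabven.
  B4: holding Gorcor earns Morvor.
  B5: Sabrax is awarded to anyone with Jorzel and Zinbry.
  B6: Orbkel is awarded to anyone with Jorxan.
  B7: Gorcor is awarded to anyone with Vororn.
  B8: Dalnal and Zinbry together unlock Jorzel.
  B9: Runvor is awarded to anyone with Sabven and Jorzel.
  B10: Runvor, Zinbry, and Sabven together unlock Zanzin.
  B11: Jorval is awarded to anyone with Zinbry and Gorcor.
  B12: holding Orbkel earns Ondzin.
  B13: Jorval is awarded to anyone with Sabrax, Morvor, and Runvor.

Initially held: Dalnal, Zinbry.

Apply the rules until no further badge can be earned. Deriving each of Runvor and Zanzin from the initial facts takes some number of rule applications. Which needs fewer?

Runvor: With Dalnal and Zinbry, Jorzel is earned (B8). With Dalnal and Jorzel, Sabven is earned (B1). With Sabven and Jorzel, Runvor is earned (B9). [3 rule applications]
Zanzin: With Dalnal and Zinbry, Jorzel is earned (B8). With Dalnal and Jorzel, Sabven is earned (B1). With Sabven and Jorzel, Runvor is earned (B9). With Runvor, Zinbry, and Sabven, Zanzin is earned (B10). [4 rule applications]
Runvor needs fewer.

Runvor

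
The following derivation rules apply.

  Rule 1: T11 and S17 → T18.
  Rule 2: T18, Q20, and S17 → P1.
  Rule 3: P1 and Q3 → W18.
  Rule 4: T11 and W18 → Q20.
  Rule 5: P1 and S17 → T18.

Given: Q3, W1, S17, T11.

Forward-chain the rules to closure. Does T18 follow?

T11 and S17 hold, so T18 follows (Rule 1).

Yes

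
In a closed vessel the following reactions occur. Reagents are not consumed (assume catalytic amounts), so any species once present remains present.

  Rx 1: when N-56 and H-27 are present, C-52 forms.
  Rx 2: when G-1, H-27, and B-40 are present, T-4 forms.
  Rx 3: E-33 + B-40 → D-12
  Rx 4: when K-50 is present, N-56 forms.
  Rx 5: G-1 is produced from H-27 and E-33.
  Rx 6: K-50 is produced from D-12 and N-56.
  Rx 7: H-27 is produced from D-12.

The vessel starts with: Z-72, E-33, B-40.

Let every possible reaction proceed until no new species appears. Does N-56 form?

N-56 would need K-50 (Rx 4), but K-50 never forms.

No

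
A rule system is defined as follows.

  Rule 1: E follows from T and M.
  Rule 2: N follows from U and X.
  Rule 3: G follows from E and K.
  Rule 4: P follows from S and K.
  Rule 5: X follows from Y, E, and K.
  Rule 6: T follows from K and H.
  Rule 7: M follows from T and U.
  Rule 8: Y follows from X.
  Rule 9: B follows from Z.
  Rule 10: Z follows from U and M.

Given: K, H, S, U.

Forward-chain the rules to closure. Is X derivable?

No

X would need Y, E, and K (Rule 5), but Y is never established.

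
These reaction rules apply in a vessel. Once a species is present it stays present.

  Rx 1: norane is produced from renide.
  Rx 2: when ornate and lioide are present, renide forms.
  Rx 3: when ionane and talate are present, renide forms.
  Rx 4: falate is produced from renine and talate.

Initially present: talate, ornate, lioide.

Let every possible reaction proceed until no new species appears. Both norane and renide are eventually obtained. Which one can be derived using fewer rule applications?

renide

renide: ornate and lioide present → renide forms (Rx 2). [1 rule application]
norane: ornate and lioide present → renide forms (Rx 2). renide present → norane forms (Rx 1). [2 rule applications]
renide needs fewer.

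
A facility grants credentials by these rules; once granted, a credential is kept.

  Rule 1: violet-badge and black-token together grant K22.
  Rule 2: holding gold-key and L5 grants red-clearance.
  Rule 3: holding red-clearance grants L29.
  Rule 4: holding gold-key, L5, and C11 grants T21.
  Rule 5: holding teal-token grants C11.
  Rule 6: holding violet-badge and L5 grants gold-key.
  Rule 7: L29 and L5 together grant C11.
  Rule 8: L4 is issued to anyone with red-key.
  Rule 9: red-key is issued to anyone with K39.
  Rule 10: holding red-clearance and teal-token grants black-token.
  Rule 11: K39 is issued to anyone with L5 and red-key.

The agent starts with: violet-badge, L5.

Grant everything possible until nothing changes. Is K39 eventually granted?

No

K39 would need L5 and red-key (Rule 11), but red-key is never granted.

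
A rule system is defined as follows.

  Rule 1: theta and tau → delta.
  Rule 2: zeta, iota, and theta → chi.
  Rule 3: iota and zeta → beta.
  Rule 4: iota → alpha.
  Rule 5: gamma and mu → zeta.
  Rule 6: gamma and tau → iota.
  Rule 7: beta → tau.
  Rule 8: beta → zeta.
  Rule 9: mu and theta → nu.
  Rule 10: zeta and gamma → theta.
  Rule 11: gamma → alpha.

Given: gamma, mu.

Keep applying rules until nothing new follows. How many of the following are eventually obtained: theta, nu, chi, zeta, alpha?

4

gamma and mu hold, so zeta follows (Rule 5).
From gamma, Rule 11 gives alpha.
From zeta and gamma, Rule 10 gives theta.
From mu and theta, Rule 9 gives nu.
theta: reached.
nu: reached.
chi would need zeta, iota, and theta (Rule 2), but iota is never established.
zeta: reached.
alpha: reached.
Reached: theta, nu, zeta, and alpha — 4 of the 5.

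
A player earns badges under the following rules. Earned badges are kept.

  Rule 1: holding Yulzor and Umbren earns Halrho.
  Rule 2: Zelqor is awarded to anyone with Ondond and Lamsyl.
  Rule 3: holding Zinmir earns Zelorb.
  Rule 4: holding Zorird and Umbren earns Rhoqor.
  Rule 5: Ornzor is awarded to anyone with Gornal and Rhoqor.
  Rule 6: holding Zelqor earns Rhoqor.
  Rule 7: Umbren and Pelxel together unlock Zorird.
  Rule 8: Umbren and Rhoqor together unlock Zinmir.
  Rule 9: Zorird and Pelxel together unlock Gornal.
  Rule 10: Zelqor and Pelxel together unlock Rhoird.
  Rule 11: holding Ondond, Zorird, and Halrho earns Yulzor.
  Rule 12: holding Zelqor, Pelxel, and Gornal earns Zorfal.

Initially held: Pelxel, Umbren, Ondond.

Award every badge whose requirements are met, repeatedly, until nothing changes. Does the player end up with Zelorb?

Yes

With Umbren and Pelxel, Zorird is earned (Rule 7).
With Zorird and Umbren, Rhoqor is earned (Rule 4).
With Umbren and Rhoqor, Zinmir is earned (Rule 8).
With Zinmir, Zelorb is earned (Rule 3).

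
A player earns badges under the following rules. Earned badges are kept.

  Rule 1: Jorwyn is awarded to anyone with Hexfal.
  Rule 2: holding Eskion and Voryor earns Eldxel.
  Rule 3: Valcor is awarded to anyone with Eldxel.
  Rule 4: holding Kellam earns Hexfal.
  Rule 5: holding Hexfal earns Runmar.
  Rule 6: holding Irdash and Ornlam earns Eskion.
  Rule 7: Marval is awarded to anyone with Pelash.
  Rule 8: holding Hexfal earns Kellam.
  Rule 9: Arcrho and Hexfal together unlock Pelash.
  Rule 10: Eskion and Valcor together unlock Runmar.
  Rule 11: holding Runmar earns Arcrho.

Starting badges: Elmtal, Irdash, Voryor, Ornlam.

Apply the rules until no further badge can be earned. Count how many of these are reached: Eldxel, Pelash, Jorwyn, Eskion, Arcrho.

3

With Irdash and Ornlam, Eskion is earned (Rule 6).
With Eskion and Voryor, Eldxel is earned (Rule 2).
With Eldxel, Valcor is earned (Rule 3).
With Eskion and Valcor, Runmar is earned (Rule 10).
With Runmar, Arcrho is earned (Rule 11).
Eldxel: reached.
Pelash would need Arcrho and Hexfal (Rule 9), but Hexfal is never earned.
Jorwyn would need Hexfal (Rule 1), but Hexfal is never earned.
Eskion: reached.
Arcrho: reached.
Reached: Eldxel, Eskion, and Arcrho — 3 of the 5.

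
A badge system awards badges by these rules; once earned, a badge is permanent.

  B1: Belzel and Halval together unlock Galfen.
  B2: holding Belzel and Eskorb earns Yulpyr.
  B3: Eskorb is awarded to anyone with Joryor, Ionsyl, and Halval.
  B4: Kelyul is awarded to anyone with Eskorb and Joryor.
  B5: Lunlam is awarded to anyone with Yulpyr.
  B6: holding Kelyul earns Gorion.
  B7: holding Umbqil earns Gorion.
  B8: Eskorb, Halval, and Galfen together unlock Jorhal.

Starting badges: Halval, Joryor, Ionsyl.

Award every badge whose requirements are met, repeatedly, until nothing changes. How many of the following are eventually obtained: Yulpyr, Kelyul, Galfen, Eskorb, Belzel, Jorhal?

2

With Joryor, Ionsyl, and Halval, Eskorb is earned (B3).
With Eskorb and Joryor, Kelyul is earned (B4).
Yulpyr would need Belzel and Eskorb (B2), but Belzel is never earned.
Kelyul: reached.
Galfen would need Belzel and Halval (B1), but Belzel is never earned.
Eskorb: reached.
No rule produces Belzel, and it is not given.
Jorhal would need Eskorb, Halval, and Galfen (B8), but Galfen is never earned.
Reached: Kelyul and Eskorb — 2 of the 6.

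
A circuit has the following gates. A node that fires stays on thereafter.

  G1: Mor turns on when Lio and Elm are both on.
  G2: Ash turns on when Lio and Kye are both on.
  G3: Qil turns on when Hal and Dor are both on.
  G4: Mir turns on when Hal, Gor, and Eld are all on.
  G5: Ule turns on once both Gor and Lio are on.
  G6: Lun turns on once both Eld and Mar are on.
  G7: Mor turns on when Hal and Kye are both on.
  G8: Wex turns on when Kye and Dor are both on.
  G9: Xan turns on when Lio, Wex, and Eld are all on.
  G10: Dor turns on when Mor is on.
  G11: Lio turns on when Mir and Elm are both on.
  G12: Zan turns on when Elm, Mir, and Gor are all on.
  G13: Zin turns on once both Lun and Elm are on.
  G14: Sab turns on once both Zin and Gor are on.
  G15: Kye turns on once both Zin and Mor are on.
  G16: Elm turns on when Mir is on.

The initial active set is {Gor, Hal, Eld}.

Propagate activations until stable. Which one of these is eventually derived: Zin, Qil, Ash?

Hal, Gor, and Eld are on, so Mir turns on (G4).
Mir is on, so Elm turns on (G16).
G11: Mir and Elm on → Lio on.
G1: Lio and Elm on → Mor on.
Mor is on, so Dor turns on (G10).
Hal and Dor are on, so Qil turns on (G3).
Zin would need Lun and Elm (G13), but Lun never turns on. Ash would need Lio and Kye (G2), but Kye never turns on.

Qil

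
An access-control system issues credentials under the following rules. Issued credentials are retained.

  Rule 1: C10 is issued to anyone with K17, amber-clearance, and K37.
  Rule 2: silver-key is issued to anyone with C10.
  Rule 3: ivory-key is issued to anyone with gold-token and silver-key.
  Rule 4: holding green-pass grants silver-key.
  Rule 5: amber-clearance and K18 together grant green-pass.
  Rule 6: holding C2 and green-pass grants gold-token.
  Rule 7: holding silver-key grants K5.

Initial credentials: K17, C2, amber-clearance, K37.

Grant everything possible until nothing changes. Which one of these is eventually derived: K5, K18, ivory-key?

K5

Holding K17, amber-clearance, and K37 grants C10 (Rule 1).
Holding C10 grants silver-key (Rule 2).
Holding silver-key grants K5 (Rule 7).
No rule produces K18, and it is not given. ivory-key would need gold-token and silver-key (Rule 3), but gold-token is never granted.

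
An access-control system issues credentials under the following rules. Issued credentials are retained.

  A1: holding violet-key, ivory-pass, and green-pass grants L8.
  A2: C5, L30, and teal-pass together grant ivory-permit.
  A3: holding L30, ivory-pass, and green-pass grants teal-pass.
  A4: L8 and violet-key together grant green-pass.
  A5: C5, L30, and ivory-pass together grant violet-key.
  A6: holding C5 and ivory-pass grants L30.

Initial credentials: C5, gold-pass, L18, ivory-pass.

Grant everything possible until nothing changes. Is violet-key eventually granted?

Yes

Holding C5 and ivory-pass grants L30 (A6).
Holding C5, L30, and ivory-pass grants violet-key (A5).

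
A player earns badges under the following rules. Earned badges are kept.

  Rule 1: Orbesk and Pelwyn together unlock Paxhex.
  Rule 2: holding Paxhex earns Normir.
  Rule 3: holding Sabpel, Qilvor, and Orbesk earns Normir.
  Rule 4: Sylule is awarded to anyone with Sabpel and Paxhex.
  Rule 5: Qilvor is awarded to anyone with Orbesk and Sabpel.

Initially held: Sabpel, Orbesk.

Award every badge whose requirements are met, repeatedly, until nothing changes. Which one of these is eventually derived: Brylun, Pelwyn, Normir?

Normir

With Orbesk and Sabpel, Qilvor is earned (Rule 5).
With Sabpel, Qilvor, and Orbesk, Normir is earned (Rule 3).
No rule produces Pelwyn, and it is not given. No rule produces Brylun, and it is not given.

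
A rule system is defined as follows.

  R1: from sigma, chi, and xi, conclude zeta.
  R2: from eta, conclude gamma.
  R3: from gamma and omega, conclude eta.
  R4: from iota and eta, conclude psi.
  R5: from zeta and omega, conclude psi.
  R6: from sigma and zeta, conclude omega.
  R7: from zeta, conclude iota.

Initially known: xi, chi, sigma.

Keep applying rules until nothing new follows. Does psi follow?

Yes

From sigma, chi, and xi, R1 gives zeta.
From sigma and zeta, R6 gives omega.
zeta and omega hold, so psi follows (R5).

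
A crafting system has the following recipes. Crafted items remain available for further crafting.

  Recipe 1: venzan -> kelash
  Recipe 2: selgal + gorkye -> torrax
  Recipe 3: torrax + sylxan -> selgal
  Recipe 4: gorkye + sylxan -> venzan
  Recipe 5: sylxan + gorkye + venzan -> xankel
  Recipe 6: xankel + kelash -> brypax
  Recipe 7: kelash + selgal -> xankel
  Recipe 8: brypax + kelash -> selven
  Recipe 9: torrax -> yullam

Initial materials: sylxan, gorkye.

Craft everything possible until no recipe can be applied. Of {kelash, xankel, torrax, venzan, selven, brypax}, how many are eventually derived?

5

Using Recipe 4, gorkye and sylxan make venzan.
venzan -> kelash (Recipe 1).
Using Recipe 5, sylxan, gorkye, and venzan make xankel.
Using Recipe 6, xankel and kelash make brypax.
brypax + kelash -> selven (Recipe 8).
kelash: reached.
xankel: reached.
torrax would need selgal and gorkye (Recipe 2), but selgal is never obtained.
venzan: reached.
selven: reached.
brypax: reached.
Reached: kelash, xankel, venzan, selven, and brypax — 5 of the 6.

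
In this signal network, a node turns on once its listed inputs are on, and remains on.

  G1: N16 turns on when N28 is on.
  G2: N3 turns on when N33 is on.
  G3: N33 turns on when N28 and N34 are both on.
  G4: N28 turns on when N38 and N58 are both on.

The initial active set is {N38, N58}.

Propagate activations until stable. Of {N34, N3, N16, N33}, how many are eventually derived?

N38 and N58 are on, so N28 turns on (G4).
N28 is on, so N16 turns on (G1).
No rule produces N34, and it is not given.
N3 would need N33 (G2), but N33 never turns on.
N16: reached.
N33 would need N28 and N34 (G3), but N34 never turns on.
Reached: N16 — 1 of the 4.

1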